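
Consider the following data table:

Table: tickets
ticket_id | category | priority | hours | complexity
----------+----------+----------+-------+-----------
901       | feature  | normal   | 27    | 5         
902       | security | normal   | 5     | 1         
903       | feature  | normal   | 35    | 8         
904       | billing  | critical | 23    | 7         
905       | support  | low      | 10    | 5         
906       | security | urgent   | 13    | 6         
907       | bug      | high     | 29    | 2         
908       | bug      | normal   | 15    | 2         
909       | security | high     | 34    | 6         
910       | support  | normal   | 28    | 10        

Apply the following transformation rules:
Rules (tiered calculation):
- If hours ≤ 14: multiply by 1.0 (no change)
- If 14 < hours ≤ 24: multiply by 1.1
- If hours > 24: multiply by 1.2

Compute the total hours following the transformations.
253.4

Step 1: Tier 1 (hours ≤ 14): 3 records, sum = 28 × 1.0 = 28.0
Step 2: Tier 2 (14 < hours ≤ 24): 2 records, sum = 38 × 1.1 = 41.8
Step 3: Tier 3 (hours > 24): 5 records, sum = 153 × 1.2 = 183.6
Step 4: Final sum = 28.0 + 41.8 + 183.6 = 253.4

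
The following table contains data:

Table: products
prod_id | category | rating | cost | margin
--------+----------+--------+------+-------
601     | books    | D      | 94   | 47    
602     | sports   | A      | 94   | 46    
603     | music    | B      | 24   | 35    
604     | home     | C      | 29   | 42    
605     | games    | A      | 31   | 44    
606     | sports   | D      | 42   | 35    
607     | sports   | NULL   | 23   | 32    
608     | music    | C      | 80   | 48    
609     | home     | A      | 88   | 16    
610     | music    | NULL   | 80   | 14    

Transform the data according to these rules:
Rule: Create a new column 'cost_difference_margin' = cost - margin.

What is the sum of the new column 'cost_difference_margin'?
226

Step 1: For each record, compute cost - margin
Example calculations:
  94 - 47 = 47
  94 - 46 = 48
  24 - 35 = -11
  ...
Step 2: Sum all derived values
Step 3: Total = 226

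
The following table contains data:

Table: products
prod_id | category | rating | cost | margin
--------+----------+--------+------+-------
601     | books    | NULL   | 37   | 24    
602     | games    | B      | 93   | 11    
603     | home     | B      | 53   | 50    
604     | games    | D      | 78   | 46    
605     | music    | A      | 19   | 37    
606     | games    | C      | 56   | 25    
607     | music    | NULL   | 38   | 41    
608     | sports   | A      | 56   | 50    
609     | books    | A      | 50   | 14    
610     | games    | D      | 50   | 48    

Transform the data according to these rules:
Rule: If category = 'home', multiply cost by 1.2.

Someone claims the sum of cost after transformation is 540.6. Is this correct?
Yes, the result is correct.

Step 1: Calculate the correct sum after transformation
Step 2: Apply multiplier 1.2 to records where category = 'home'
Step 3: Correct result = 540.6
Step 4: Claimed result = 540.6
Step 5: 540.6 = 540.6 ✓
Conclusion: The claimed result is correct.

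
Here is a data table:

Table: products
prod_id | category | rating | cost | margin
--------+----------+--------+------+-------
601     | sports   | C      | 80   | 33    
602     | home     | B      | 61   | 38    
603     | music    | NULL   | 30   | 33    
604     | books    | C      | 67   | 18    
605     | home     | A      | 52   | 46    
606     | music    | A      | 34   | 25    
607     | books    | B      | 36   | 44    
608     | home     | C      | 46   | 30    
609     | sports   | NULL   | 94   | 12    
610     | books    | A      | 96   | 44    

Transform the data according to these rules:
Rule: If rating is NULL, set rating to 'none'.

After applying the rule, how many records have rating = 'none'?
2

Step 1: Count records where rating IS NULL
Step 2: Found 2 records with NULL rating
Step 3: These records will have rating set to 'none'
Step 4: Records already having rating = 'none': 0
Step 5: Answer: 2 + 0 = 2 records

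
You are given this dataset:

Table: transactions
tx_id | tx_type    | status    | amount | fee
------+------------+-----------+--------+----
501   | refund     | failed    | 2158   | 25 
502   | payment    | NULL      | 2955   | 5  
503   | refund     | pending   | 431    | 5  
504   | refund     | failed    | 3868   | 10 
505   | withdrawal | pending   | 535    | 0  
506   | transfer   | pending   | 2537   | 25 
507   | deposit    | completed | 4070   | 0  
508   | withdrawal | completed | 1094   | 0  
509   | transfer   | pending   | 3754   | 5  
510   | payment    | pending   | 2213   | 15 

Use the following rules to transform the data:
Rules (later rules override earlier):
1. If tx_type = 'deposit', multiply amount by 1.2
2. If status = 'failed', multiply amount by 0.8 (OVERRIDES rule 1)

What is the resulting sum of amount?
23223.8

Step 1: Rule 2 takes priority for records with status = 'failed'
  - 2 records: 6026 × 0.8 = 4820.8
Step 2: Rule 1 applies to remaining records with tx_type = 'deposit'
  - 1 records: 4070 × 1.2 = 4884.0
Step 3: Other records unchanged: 13519
Step 4: Final sum = 4820.8 + 4884.0 + 13519 = 23223.8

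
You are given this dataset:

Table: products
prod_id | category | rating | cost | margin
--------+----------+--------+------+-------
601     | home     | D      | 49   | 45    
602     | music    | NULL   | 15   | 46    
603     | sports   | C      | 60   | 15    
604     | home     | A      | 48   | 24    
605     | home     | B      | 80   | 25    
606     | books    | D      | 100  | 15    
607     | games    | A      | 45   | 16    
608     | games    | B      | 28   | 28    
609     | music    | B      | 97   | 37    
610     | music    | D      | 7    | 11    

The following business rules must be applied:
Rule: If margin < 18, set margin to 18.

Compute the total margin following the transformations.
277

Step 1: 4 records have margin < 18
Step 2: These records originally summed to 57
Step 3: After setting to minimum: 4 × 18 = 72
Step 4: Unaffected records sum: 205
Step 5: Final sum = 72 + 205 = 277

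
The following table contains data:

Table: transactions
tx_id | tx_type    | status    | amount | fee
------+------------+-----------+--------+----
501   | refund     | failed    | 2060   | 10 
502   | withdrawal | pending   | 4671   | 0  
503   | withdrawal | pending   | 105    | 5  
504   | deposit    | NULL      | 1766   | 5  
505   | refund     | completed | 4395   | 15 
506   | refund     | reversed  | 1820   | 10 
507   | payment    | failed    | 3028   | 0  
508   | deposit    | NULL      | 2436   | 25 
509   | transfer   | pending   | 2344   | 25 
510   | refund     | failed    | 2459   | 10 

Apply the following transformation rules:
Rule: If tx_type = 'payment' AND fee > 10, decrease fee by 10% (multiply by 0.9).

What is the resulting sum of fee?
105

Step 1: Find records where tx_type = 'payment' AND fee > 10
Step 2: 0 records match, summing to 0
Step 3: After multiplier: 0 × 0.9 = 0.0
Step 4: Unaffected records sum: 105
Step 5: Final sum = 0.0 + 105 = 105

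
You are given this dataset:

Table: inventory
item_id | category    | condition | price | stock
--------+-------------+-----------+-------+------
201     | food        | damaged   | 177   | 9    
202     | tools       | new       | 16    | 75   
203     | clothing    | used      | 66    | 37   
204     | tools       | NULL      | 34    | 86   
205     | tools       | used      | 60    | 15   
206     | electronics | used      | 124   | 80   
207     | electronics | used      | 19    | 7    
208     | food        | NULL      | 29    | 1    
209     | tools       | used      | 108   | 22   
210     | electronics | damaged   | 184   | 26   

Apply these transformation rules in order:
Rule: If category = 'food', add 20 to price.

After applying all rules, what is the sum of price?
857

Step 1: Count records where category = 'food': 2
Step 2: Total bonus added: 2 × 20 = 40
Step 3: Original sum of price: 817
Step 4: Final sum = 817 + 40 = 857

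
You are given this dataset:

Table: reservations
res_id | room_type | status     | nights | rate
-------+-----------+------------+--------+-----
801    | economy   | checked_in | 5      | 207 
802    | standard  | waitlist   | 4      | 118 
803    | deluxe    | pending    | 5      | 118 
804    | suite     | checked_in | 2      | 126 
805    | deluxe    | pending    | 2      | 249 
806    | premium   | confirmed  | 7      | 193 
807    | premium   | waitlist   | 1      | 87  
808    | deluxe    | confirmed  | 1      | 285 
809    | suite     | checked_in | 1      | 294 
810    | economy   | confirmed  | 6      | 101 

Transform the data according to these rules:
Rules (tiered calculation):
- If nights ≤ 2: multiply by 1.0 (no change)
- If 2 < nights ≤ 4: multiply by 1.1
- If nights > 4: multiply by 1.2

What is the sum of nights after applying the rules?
39.0

Step 1: Tier 1 (nights ≤ 2): 5 records, sum = 7 × 1.0 = 7.0
Step 2: Tier 2 (2 < nights ≤ 4): 1 records, sum = 4 × 1.1 = 4.4
Step 3: Tier 3 (nights > 4): 4 records, sum = 23 × 1.2 = 27.6
Step 4: Final sum = 7.0 + 4.4 + 27.6 = 39.0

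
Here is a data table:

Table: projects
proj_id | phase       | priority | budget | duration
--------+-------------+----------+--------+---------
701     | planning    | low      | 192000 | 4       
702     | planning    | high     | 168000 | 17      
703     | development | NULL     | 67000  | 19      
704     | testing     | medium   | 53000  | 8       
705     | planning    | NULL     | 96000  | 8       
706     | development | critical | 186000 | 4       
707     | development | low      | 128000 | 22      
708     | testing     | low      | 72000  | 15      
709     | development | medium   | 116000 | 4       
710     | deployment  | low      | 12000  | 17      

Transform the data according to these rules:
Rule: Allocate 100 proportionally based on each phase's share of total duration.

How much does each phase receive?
deployment: 14.41, development: 41.53, planning: 24.58, testing: 19.49

Step 1: Calculate total duration = 118
Step 2: Calculate each phase's proportion:
  deployment: 17/118 = 14.41% → 14.41
  development: 49/118 = 41.53% → 41.53
  planning: 29/118 = 24.58% → 24.58
  testing: 23/118 = 19.49% → 19.49
Step 3: Verify: sum of allocations ≈ 100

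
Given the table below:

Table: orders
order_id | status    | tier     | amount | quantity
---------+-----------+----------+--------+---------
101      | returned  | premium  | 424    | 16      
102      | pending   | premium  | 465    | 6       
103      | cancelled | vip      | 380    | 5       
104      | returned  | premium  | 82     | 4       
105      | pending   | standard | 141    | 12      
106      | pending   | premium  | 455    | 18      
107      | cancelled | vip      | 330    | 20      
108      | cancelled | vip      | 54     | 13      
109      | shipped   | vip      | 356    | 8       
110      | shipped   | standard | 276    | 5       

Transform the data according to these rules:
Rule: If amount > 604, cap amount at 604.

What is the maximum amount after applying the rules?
465

Step 1: Original maximum amount = 465
Step 2: Check cap of 604 against maximum
Step 3: No records exceed the cap (max 465 <= cap 604), so no capping applies
Step 4: Maximum after transformation = 465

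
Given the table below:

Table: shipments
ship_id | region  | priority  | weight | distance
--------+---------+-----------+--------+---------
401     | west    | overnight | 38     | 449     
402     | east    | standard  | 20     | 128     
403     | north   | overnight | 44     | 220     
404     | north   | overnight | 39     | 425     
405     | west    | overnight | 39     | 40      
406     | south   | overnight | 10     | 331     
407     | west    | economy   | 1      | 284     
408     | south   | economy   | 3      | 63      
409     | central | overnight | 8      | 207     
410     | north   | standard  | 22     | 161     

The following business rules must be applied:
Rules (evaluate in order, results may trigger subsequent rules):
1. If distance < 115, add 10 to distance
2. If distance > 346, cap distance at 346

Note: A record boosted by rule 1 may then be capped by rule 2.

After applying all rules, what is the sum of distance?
2146

Step 1: Apply rule 1 to records with distance < 115
  - 2 records get bonus of 10
  - Of these, 0 records then exceed 346 and get capped
Step 2: Apply rule 2 to records with distance > 346
  - 2 records (original) are capped
Step 3: Calculate final sum = 2146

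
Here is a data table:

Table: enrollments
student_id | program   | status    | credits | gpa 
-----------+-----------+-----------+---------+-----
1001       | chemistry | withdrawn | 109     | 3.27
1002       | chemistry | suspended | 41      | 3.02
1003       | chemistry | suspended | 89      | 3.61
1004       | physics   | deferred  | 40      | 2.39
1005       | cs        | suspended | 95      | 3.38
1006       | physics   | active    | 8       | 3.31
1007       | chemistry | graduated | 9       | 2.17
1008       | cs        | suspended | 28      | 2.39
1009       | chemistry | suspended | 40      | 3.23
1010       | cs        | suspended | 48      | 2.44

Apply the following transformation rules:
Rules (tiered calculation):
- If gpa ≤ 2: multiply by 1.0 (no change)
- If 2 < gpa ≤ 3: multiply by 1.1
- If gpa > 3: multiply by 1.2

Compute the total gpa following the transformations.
34.11

Step 1: Tier 1 (gpa ≤ 2): 0 records, sum = 0 × 1.0 = 0.0
Step 2: Tier 2 (2 < gpa ≤ 3): 4 records, sum = 9.39 × 1.1 = 10.33
Step 3: Tier 3 (gpa > 3): 6 records, sum = 19.82 × 1.2 = 23.78
Step 4: Final sum = 0.0 + 10.33 + 23.78 = 34.11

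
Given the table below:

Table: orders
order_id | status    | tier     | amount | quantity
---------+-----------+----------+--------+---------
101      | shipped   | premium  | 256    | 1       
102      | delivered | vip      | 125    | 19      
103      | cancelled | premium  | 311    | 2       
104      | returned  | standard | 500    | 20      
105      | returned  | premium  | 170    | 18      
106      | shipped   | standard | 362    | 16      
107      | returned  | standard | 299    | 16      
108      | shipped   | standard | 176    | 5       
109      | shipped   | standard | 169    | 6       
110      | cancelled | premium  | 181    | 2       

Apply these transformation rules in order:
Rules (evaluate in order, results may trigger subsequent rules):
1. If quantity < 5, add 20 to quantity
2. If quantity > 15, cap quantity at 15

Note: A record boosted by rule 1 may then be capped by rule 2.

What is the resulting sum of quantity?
131

Step 1: Apply rule 1 to records with quantity < 5
  - 3 records get bonus of 20
  - Of these, 3 records then exceed 15 and get capped
Step 2: Apply rule 2 to records with quantity > 15
  - 5 records (original) are capped
Step 3: Calculate final sum = 131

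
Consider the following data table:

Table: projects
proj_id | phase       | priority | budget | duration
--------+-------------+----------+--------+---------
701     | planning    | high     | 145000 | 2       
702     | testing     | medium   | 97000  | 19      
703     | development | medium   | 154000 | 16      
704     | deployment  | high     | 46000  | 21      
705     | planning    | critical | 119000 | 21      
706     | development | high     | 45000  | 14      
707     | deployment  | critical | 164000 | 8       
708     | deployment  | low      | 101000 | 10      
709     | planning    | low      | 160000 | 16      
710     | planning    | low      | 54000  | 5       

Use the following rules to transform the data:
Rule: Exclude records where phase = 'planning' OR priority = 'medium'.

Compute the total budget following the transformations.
356000

Step 1: Find records where phase = 'planning' OR priority = 'medium'
Step 2: 6 records match, summing to 729000
Step 3: Original sum: 1085000
Step 4: Remaining sum = 1085000 - 729000 = 356000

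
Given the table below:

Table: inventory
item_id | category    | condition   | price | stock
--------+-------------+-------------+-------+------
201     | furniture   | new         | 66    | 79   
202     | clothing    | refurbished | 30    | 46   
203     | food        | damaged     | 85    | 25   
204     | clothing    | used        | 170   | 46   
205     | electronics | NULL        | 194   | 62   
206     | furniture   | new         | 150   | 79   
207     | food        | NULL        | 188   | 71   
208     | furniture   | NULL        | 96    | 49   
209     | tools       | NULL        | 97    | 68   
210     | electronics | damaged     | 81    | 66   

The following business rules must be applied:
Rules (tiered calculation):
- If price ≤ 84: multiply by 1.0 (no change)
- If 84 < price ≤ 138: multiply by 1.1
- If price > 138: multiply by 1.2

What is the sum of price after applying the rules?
1325.2

Step 1: Tier 1 (price ≤ 84): 3 records, sum = 177 × 1.0 = 177.0
Step 2: Tier 2 (84 < price ≤ 138): 3 records, sum = 278 × 1.1 = 305.8
Step 3: Tier 3 (price > 138): 4 records, sum = 702 × 1.2 = 842.4
Step 4: Final sum = 177.0 + 305.8 + 842.4 = 1325.2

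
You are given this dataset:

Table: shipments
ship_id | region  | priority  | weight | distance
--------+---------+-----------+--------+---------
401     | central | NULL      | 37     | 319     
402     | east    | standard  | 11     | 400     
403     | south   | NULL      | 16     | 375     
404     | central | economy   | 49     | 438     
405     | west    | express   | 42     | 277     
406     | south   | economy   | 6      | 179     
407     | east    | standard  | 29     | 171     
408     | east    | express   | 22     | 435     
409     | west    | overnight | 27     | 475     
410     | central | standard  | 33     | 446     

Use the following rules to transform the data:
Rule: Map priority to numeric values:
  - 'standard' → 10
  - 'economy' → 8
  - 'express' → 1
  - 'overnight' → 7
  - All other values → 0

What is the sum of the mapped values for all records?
55

Step 1: Apply mapping to each record
Step 2: Count by status:
  'standard': 3 records × 10 = 30
  'economy': 2 records × 8 = 16
  'express': 2 records × 1 = 2
  'overnight': 1 records × 7 = 7
Step 3: Sum all mapped values = 55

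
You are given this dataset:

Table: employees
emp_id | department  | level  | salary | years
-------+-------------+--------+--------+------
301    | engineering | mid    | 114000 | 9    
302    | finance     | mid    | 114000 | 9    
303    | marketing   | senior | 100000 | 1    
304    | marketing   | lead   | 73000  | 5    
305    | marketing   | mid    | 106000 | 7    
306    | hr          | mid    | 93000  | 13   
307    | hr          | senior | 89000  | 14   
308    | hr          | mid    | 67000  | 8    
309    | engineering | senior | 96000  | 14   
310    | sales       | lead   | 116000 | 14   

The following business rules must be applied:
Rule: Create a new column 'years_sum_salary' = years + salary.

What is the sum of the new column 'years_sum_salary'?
968094

Step 1: For each record, compute years + salary
Example calculations:
  9 + 114000 = 114009
  9 + 114000 = 114009
  1 + 100000 = 100001
  ...
Step 2: Sum all derived values
Step 3: Total = 968094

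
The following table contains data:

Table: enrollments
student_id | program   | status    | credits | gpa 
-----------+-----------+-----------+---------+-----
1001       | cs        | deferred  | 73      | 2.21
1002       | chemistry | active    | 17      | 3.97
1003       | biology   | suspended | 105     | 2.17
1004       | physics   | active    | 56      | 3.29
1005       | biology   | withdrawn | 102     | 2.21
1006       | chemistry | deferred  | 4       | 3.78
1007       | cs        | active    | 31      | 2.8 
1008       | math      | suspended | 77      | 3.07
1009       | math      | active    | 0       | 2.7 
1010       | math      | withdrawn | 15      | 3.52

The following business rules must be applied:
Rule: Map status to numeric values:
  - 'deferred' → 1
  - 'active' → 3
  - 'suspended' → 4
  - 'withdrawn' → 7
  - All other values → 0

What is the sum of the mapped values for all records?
36

Step 1: Apply mapping to each record
Step 2: Count by status:
  'deferred': 2 records × 1 = 2
  'active': 4 records × 3 = 12
  'suspended': 2 records × 4 = 8
  'withdrawn': 2 records × 7 = 14
Step 3: Sum all mapped values = 36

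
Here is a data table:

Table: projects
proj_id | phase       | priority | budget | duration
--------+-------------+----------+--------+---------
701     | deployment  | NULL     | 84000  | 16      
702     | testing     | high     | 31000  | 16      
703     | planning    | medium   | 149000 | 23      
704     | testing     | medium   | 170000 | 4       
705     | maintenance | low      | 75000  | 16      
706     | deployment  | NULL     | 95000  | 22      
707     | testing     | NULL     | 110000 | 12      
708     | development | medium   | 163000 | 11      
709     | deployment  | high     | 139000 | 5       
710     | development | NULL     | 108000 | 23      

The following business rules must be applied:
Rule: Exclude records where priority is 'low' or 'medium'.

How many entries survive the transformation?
6

Step 1: Count records to exclude
  - 1 (low) + 3 (medium) = 4 records
Step 2: Total records: 10
Step 3: Remaining = 10 - 4 = 6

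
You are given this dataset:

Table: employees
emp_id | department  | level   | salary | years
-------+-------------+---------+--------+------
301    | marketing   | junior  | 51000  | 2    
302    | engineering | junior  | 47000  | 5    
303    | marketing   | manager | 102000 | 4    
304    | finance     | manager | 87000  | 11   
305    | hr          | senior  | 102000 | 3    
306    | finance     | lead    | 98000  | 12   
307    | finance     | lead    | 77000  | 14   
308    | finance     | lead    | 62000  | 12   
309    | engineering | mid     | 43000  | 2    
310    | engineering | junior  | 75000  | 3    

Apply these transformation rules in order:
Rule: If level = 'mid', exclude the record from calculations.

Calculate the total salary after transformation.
701000

Step 1: Identify records where level = 'mid'
Step 2: The excluded records sum to 43000
Step 3: Original total salary = 744000
Step 4: Remaining total = 744000 - 43000 = 701000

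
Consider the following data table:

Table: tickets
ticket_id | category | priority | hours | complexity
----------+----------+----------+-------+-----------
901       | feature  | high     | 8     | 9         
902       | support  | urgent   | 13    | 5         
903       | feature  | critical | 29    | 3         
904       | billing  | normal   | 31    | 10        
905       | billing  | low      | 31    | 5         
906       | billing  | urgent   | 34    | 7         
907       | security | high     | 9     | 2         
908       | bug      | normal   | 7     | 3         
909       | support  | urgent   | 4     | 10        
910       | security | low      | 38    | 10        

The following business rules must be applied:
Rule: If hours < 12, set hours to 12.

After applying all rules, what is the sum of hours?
224

Step 1: 4 records have hours < 12
Step 2: These records originally summed to 28
Step 3: After setting to minimum: 4 × 12 = 48
Step 4: Unaffected records sum: 176
Step 5: Final sum = 48 + 176 = 224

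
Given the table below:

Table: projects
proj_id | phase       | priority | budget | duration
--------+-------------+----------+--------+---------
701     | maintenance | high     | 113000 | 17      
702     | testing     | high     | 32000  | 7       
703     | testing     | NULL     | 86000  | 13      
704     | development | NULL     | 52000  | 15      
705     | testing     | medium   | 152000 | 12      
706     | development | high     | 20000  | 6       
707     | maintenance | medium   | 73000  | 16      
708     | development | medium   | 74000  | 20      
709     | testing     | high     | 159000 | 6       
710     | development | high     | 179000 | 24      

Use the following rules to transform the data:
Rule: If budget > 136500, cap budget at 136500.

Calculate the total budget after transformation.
859500

Step 1: 3 records have budget > 136500
Step 2: These records originally summed to 490000
Step 3: After capping: 3 × 136500 = 409500
Step 4: Unaffected records sum: 450000
Step 5: Final sum = 409500 + 450000 = 859500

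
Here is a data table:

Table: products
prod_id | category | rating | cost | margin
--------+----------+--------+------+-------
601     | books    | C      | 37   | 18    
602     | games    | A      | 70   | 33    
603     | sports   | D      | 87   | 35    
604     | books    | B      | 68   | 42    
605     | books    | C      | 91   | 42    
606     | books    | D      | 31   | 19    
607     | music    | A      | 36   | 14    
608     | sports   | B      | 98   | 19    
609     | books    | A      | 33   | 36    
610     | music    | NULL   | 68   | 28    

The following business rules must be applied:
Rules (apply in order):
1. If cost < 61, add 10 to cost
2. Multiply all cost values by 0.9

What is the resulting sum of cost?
593.1

Step 1: Apply Rule 1 - Add 10 to records with cost < 61
  - 4 records affected: 137 + (4 × 10) = 177
  - Unaffected records: 482
  - Sum after Rule 1: 659
Step 2: Apply Rule 2 - Multiply all by 0.9
  - 659 × 0.9 = 593.1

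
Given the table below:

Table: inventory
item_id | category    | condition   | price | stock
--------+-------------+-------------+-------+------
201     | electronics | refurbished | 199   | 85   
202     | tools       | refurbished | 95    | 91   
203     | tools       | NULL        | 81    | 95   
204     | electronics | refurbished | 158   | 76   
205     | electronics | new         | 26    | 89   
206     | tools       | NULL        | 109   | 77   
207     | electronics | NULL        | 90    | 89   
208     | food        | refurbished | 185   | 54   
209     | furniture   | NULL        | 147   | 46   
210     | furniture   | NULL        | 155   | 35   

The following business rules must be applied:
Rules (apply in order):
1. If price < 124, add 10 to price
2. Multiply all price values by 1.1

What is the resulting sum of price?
1424.5

Step 1: Apply Rule 1 - Add 10 to records with price < 124
  - 5 records affected: 401 + (5 × 10) = 451
  - Unaffected records: 844
  - Sum after Rule 1: 1295
Step 2: Apply Rule 2 - Multiply all by 1.1
  - 1295 × 1.1 = 1424.5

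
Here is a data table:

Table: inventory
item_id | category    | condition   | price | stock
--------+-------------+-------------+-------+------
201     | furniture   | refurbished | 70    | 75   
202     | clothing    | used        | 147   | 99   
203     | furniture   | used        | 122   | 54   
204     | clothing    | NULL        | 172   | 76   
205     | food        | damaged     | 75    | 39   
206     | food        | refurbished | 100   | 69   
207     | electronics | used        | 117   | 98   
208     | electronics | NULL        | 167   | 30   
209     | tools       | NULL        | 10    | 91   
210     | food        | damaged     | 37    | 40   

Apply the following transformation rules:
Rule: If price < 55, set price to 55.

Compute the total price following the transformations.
1080

Step 1: 2 records have price < 55
Step 2: These records originally summed to 47
Step 3: After setting to minimum: 2 × 55 = 110
Step 4: Unaffected records sum: 970
Step 5: Final sum = 110 + 970 = 1080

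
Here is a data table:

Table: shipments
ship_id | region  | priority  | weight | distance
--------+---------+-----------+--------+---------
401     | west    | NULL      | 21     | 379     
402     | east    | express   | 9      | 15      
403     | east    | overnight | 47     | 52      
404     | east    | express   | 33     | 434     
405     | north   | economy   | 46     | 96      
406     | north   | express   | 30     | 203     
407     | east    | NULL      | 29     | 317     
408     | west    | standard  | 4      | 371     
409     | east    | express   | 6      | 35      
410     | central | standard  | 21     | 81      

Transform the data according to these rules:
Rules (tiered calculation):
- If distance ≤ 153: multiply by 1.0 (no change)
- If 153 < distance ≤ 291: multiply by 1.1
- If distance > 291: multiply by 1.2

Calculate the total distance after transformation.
2303.5

Step 1: Tier 1 (distance ≤ 153): 5 records, sum = 279 × 1.0 = 279.0
Step 2: Tier 2 (153 < distance ≤ 291): 1 records, sum = 203 × 1.1 = 223.3
Step 3: Tier 3 (distance > 291): 4 records, sum = 1501 × 1.2 = 1801.2
Step 4: Final sum = 279.0 + 223.3 + 1801.2 = 2303.5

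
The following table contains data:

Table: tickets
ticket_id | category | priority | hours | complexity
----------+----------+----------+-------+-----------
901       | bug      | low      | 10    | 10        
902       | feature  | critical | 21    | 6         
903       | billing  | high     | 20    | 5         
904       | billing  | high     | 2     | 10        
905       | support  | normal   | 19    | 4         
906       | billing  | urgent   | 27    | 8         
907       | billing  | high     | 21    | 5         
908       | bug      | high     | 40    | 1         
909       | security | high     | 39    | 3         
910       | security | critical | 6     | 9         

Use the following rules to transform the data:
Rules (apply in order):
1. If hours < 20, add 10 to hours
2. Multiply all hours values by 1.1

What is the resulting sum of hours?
269.5

Step 1: Apply Rule 1 - Add 10 to records with hours < 20
  - 4 records affected: 37 + (4 × 10) = 77
  - Unaffected records: 168
  - Sum after Rule 1: 245
Step 2: Apply Rule 2 - Multiply all by 1.1
  - 245 × 1.1 = 269.5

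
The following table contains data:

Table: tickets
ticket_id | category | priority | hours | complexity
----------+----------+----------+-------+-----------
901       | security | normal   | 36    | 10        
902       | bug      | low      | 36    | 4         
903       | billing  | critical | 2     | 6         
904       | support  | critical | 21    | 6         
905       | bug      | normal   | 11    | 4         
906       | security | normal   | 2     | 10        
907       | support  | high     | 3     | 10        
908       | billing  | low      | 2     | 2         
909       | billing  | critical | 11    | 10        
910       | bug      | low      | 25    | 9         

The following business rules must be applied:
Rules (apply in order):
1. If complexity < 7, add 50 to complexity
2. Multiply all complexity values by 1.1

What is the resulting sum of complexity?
353.1

Step 1: Apply Rule 1 - Add 50 to records with complexity < 7
  - 5 records affected: 22 + (5 × 50) = 272
  - Unaffected records: 49
  - Sum after Rule 1: 321
Step 2: Apply Rule 2 - Multiply all by 1.1
  - 321 × 1.1 = 353.1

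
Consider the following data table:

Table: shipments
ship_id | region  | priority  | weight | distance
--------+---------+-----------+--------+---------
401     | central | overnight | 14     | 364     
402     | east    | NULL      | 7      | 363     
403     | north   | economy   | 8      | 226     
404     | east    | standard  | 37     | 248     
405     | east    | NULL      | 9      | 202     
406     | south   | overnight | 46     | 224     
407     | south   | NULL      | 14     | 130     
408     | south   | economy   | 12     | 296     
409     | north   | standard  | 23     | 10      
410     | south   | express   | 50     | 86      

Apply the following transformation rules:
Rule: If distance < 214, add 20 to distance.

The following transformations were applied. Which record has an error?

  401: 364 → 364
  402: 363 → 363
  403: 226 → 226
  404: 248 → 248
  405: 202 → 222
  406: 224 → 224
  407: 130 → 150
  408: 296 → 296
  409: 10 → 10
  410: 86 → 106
Record 409 has an error. The correct transformed value should be 30, not 10.

Step 1: Check each record against the rule
Step 2: Record 409 has distance = 10
Step 3: Since 10 < 214, the bonus should have been applied
Step 4: Correct value = 30, but claimed value = 10
Conclusion: Record 409 has the error.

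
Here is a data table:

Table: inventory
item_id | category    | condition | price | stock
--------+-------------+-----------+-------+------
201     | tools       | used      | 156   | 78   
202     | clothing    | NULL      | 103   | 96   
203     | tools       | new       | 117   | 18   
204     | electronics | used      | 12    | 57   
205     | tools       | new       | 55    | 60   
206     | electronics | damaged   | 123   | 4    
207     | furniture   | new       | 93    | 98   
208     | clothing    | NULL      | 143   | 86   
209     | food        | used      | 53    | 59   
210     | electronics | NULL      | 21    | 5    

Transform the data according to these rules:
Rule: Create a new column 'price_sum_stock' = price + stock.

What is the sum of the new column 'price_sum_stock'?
1437

Step 1: For each record, compute price + stock
Example calculations:
  156 + 78 = 234
  103 + 96 = 199
  117 + 18 = 135
  ...
Step 2: Sum all derived values
Step 3: Total = 1437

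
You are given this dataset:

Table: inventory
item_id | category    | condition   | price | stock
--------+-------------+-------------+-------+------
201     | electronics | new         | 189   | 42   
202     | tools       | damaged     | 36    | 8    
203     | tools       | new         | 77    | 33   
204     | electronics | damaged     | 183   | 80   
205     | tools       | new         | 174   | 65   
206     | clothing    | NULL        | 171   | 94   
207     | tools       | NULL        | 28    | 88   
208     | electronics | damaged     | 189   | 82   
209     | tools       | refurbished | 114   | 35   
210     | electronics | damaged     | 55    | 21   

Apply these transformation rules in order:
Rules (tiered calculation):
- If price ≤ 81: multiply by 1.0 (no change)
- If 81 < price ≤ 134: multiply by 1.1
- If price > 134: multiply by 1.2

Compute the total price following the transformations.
1408.6

Step 1: Tier 1 (price ≤ 81): 4 records, sum = 196 × 1.0 = 196.0
Step 2: Tier 2 (81 < price ≤ 134): 1 records, sum = 114 × 1.1 = 125.4
Step 3: Tier 3 (price > 134): 5 records, sum = 906 × 1.2 = 1087.2
Step 4: Final sum = 196.0 + 125.4 + 1087.2 = 1408.6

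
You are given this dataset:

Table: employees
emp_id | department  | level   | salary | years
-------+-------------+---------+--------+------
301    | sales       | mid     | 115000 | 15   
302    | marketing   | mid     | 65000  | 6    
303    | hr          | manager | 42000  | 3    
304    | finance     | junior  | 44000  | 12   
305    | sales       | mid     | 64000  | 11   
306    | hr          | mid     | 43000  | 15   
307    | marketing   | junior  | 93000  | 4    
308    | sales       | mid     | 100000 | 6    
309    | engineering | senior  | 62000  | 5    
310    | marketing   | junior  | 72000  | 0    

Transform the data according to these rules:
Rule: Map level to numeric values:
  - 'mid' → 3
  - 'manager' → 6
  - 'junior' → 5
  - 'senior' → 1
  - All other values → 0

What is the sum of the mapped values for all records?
37

Step 1: Apply mapping to each record
Step 2: Count by status:
  'mid': 5 records × 3 = 15
  'manager': 1 records × 6 = 6
  'junior': 3 records × 5 = 15
  'senior': 1 records × 1 = 1
Step 3: Sum all mapped values = 37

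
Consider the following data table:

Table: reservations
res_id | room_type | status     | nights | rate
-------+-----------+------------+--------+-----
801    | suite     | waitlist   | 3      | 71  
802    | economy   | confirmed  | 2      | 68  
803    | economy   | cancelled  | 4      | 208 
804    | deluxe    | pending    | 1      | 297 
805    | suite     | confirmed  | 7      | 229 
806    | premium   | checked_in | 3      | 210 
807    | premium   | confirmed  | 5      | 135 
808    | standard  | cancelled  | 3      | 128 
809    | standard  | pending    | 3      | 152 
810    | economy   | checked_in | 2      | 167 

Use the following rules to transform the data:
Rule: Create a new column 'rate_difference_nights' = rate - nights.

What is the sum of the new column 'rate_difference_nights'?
1632

Step 1: For each record, compute rate - nights
Example calculations:
  71 - 3 = 68
  68 - 2 = 66
  208 - 4 = 204
  ...
Step 2: Sum all derived values
Step 3: Total = 1632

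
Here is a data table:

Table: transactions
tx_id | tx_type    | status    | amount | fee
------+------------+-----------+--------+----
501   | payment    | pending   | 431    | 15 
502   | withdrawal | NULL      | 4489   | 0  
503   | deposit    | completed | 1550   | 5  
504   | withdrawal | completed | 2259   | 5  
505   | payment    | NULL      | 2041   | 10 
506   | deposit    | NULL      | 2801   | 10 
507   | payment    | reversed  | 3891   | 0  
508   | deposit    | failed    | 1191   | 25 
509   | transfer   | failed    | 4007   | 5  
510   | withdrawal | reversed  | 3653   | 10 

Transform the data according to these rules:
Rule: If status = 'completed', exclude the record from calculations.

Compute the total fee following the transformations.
75

Step 1: Identify records where status = 'completed'
Step 2: The excluded records sum to 10
Step 3: Original total fee = 85
Step 4: Remaining total = 85 - 10 = 75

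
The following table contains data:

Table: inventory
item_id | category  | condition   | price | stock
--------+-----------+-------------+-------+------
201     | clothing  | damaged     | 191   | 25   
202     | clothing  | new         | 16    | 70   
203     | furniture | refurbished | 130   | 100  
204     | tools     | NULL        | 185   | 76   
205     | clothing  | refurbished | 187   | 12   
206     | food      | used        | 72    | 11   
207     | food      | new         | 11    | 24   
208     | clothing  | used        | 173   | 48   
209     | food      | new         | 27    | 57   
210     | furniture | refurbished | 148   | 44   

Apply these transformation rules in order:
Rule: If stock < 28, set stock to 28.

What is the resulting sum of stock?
507

Step 1: 4 records have stock < 28
Step 2: These records originally summed to 72
Step 3: After setting to minimum: 4 × 28 = 112
Step 4: Unaffected records sum: 395
Step 5: Final sum = 112 + 395 = 507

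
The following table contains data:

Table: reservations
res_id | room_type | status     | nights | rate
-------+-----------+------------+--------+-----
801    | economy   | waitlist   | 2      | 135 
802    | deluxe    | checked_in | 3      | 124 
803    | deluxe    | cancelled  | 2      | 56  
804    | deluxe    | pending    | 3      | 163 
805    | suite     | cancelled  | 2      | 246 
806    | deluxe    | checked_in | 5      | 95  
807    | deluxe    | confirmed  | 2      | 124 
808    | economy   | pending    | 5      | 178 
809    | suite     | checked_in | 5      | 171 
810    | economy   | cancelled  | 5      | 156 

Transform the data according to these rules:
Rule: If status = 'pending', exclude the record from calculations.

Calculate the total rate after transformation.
1107

Step 1: Identify records where status = 'pending'
Step 2: The excluded records sum to 341
Step 3: Original total rate = 1448
Step 4: Remaining total = 1448 - 341 = 1107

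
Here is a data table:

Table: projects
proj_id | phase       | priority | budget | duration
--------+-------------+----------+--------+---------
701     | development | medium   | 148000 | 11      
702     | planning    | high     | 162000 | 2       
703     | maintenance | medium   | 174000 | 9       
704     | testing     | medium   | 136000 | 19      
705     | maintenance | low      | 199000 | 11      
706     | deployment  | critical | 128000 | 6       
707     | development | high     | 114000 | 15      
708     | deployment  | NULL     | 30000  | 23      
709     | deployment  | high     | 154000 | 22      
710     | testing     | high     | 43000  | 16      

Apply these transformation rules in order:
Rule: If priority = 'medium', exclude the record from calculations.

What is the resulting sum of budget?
830000

Step 1: Identify records where priority = 'medium'
Step 2: The excluded records sum to 458000
Step 3: Original total budget = 1288000
Step 4: Remaining total = 1288000 - 458000 = 830000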